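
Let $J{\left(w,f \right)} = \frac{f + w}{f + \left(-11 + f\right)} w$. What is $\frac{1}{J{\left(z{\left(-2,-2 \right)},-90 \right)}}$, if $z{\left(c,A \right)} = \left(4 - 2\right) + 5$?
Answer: $\frac{191}{581} \approx 0.32874$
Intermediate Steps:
$z{\left(c,A \right)} = 7$ ($z{\left(c,A \right)} = 2 + 5 = 7$)
$J{\left(w,f \right)} = \frac{w \left(f + w\right)}{-11 + 2 f}$ ($J{\left(w,f \right)} = \frac{f + w}{-11 + 2 f} w = \frac{w \left(f + w\right)}{-11 + 2 f}$)
$\frac{1}{J{\left(z{\left(-2,-2 \right)},-90 \right)}} = \frac{1}{7 \frac{1}{-11 + 2 \left(-90\right)} \left(-90 + 7\right)} = \frac{1}{7 \frac{1}{-11 - 180} \left(-83\right)} = \frac{1}{7 \frac{1}{-191} \left(-83\right)} = \frac{1}{7 \left(- \frac{1}{191}\right) \left(-83\right)} = \frac{1}{\frac{581}{191}} = \frac{191}{581}$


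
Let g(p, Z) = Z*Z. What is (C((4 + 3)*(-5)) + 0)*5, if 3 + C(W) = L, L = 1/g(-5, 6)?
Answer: -535/36 ≈ -14.861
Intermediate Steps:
g(p, Z) = Z²
L = 1/36 (L = 1/(6²) = 1/36 ≈ 0.027778)
C(W) = -107/36 (C(W) = -3 + 1/36 = -107/36)
(C((4 + 3)*(-5)) + 0)*5 = (-107/36 + 0)*5 = -107/36*5 = -535/36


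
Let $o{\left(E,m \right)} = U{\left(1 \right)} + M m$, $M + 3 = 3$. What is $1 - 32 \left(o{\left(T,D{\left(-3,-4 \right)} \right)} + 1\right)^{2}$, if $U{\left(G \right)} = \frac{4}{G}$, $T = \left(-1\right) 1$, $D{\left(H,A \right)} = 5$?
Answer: $-799$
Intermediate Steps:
$M = 0$ ($M = -3 + 3 = 0$)
$T = -1$
$o{\left(E,m \right)} = 4$ ($o{\left(E,m \right)} = \frac{4}{1} + 0 m = 4 \cdot 1 + 0 = 4 + 0 = 4$)
$1 - 32 \left(o{\left(T,D{\left(-3,-4 \right)} \right)} + 1\right)^{2} = 1 - 32 \left(4 + 1\right)^{2} = 1 - 32 \cdot 5^{2} = 1 - 800 = -799$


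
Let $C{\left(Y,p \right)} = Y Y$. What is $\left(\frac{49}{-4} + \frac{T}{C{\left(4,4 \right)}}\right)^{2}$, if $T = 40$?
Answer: $\frac{1521}{16} \approx 95.063$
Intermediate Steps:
$C{\left(Y,p \right)} = Y^{2}$
$\left(\frac{49}{-4} + \frac{T}{C{\left(4,4 \right)}}\right)^{2} = \left(\frac{49}{-4} + \frac{40}{4^{2}}\right)^{2} = \left(49 \left(- \frac{1}{4}\right) + \frac{40}{16}\right)^{2} = \left(- \frac{49}{4} + 40 \cdot \frac{1}{16}\right)^{2} = \left(- \frac{49}{4} + \frac{5}{2}\right)^{2} = \left(- \frac{39}{4}\right)^{2} = \frac{1521}{16}$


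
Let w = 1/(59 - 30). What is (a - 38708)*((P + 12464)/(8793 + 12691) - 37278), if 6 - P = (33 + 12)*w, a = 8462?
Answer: 351234312799029/311518 ≈ 1.1275e+9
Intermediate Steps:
w = 1/29 ≈ 0.034483
P = 129/29 (P = 6 - (33 + 12)/29 = 6 - 45/29 = 129/29 ≈ 4.4483)
(a - 38708)*((P + 12464)/(8793 + 12691) - 37278) = (8462 - 38708)*((129/29 + 12464)/(8793 + 12691) - 37278) = -30246*((361585/29)/21484 - 37278) = -30246*((361585/29)*(1/21484) - 37278) = -30246*(361585/623036 - 37278) = -30246*(-23225174423/623036) = 351234312799029/311518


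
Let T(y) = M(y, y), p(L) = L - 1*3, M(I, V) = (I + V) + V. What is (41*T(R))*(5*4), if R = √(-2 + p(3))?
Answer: 2460*I*√2 ≈ 3479.0*I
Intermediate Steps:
M(I, V) = I + 2*V
p(L) = -3 + L (p(L) = L - 3 = -3 + L)
R = I*√2 (R = √(-2 + (-3 + 3)) = √(-2 + 0) = √(-2) = I*√2 ≈ 1.4142*I)
T(y) = 3*y (T(y) = y + 2*y = 3*y)
(41*T(R))*(5*4) = (41*(3*(I*√2)))*(5*4) = (41*(3*I*√2))*20 = (123*I*√2)*20 = 2460*I*√2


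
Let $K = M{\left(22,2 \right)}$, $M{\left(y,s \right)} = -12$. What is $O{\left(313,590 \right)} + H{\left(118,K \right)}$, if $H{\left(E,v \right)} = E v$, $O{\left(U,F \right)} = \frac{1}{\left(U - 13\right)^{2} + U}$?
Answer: $- \frac{127883207}{90313} \approx -1416.0$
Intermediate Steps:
$O{\left(U,F \right)} = \frac{1}{U + \left(-13 + U\right)^{2}}$ ($O{\left(U,F \right)} = \frac{1}{\left(-13 + U\right)^{2} + U} = \frac{1}{U + \left(-13 + U\right)^{2}}$)
$K = -12$
$O{\left(313,590 \right)} + H{\left(118,K \right)} = \frac{1}{313 + \left(-13 + 313\right)^{2}} + 118 \left(-12\right) = \frac{1}{313 + 300^{2}} - 1416 = \frac{1}{313 + 90000} - 1416 = \frac{1}{90313} - 1416 = - \frac{127883207}{90313}$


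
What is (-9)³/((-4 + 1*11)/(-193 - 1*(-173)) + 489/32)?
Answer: -116640/2389 ≈ -48.824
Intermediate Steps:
(-9)³/((-4 + 1*11)/(-193 - 1*(-173)) + 489/32) = -729/((-4 + 11)/(-193 + 173) + 489*(1/32)) = -729/(7/(-20) + 489/32) = -729/(7*(-1/20) + 489/32) = -729/(-7/20 + 489/32) = -729/2389/160 = -729*160/2389 = -116640/2389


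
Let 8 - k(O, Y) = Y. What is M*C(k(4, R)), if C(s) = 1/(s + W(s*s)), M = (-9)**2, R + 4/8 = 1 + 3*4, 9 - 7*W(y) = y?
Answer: -252/19 ≈ -13.263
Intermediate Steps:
W(y) = 9/7 - y/7
R = 25/2 (R = -1/2 + (1 + 3*4) = -1/2 + (1 + 12) = -1/2 + 13 = 25/2 ≈ 12.500)
k(O, Y) = 8 - Y
M = 81
C(s) = 1/(9/7 + s - s**2/7) (C(s) = 1/(s + (9/7 - s*s/7)) = 1/(s + (9/7 - s**2/7)) = 1/(9/7 + s - s**2/7))
M*C(k(4, R)) = 81*(7/(9 - (8 - 1*25/2)**2 + 7*(8 - 1*25/2))) = 81*(7/(9 - (8 - 25/2)**2 + 7*(8 - 25/2))) = 81*(7/(9 - (-9/2)**2 + 7*(-9/2))) = 81*(7/(9 - 1*81/4 - 63/2)) = 81*(7/(9 - 81/4 - 63/2)) = 81*(7/(-171/4)) = 81*(7*(-4/171)) = 81*(-28/171) = -252/19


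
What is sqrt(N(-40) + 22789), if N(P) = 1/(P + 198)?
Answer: sqrt(568904754)/158 ≈ 150.96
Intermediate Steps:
N(P) = 1/(198 + P)
sqrt(N(-40) + 22789) = sqrt(1/(198 - 40) + 22789) = sqrt(1/158 + 22789) = sqrt(3600663/158) = sqrt(568904754)/158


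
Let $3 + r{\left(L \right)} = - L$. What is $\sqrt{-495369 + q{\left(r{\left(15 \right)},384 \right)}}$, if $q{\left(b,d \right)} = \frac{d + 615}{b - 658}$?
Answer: $\frac{9 i \sqrt{4134203}}{26} \approx 703.83 i$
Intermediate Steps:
$r{\left(L \right)} = -3 - L$
$q{\left(b,d \right)} = \frac{615 + d}{-658 + b}$
$\sqrt{-495369 + q{\left(r{\left(15 \right)},384 \right)}} = \sqrt{-495369 + \frac{615 + 384}{-658 - 18}} = \sqrt{-495369 + \frac{1}{-658 - 18} \cdot 999} = \sqrt{-495369 + \frac{1}{-676} \cdot 999} = \sqrt{-495369 - \frac{999}{676}} = \sqrt{- \frac{334870443}{676}} = \frac{9 i \sqrt{4134203}}{26}$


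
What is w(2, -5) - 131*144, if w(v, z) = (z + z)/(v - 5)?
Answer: -56582/3 ≈ -18861.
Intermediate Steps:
w(v, z) = 2*z/(-5 + v) (w(v, z) = (2*z)/(-5 + v) = 2*z/(-5 + v))
w(2, -5) - 131*144 = 2*(-5)/(-5 + 2) - 131*144 = 2*(-5)/(-3) - 18864 = 2*(-5)*(-⅓) - 18864 = 10/3 - 18864 = -56582/3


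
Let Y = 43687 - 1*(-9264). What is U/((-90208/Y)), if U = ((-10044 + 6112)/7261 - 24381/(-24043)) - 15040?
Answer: 139025175078287805/15748171924384 ≈ 8828.0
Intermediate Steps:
Y = 52951 (Y = 43687 + 9264 = 52951)
U = -2625543900555/174576223 (U = (-3932*1/7261 - 24381*(-1/24043)) - 15040 = (-3932/7261 + 24381/24043) - 15040 = 82493365/174576223 - 15040 = -2625543900555/174576223 ≈ -15040.)
U/((-90208/Y)) = -2625543900555/(174576223*((-90208/52951))) = -2625543900555/(174576223*((-90208*1/52951))) = -2625543900555/(174576223*(-90208/52951)) = -2625543900555/174576223*(-52951/90208) = 139025175078287805/15748171924384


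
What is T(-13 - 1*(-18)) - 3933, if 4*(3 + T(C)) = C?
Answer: -15739/4 ≈ -3934.8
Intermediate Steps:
T(C) = -3 + C/4
T(-13 - 1*(-18)) - 3933 = (-3 + (-13 - 1*(-18))/4) - 3933 = (-3 + (-13 + 18)/4) - 3933 = (-3 + (1/4)*5) - 3933 = (-3 + 5/4) - 3933 = -7/4 - 3933 = -15739/4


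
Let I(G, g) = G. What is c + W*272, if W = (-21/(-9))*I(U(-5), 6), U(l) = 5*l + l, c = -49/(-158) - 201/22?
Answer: -16553430/869 ≈ -19049.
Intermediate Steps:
c = -7670/869 (c = -49*(-1/158) - 201*1/22 = 49/158 - 201/22 = -7670/869 ≈ -8.8262)
U(l) = 6*l
W = -70 (W = (-21/(-9))*(6*(-5)) = -21*(-⅑)*(-30) = (7/3)*(-30) = -70)
c + W*272 = -7670/869 - 70*272 = -7670/869 - 19040 = -16553430/869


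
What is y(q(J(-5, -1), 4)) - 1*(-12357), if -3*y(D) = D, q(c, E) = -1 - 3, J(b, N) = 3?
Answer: 37075/3 ≈ 12358.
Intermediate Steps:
q(c, E) = -4
y(D) = -D/3
y(q(J(-5, -1), 4)) - 1*(-12357) = -1/3*(-4) - 1*(-12357) = 4/3 + 12357 = 37075/3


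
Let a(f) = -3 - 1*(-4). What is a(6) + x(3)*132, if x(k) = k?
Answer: 397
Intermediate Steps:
a(f) = 1 (a(f) = -3 + 4 = 1)
a(6) + x(3)*132 = 1 + 3*132 = 1 + 396 = 397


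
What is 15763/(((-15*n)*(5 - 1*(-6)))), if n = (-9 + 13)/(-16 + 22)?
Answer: -1433/10 ≈ -143.30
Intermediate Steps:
n = ⅔ (n = 4/6 = 4*(⅙) = ⅔ ≈ 0.66667)
15763/(((-15*n)*(5 - 1*(-6)))) = 15763/(((-15*⅔)*(5 - 1*(-6)))) = 15763/((-10*(5 + 6))) = 15763/((-10*11)) = 15763/(-110) = 15763*(-1/110) = -1433/10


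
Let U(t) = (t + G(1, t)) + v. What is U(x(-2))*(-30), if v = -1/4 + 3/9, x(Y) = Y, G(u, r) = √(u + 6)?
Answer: 115/2 - 30*√7 ≈ -21.873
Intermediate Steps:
G(u, r) = √(6 + u)
v = 1/12 (v = -1*¼ + 3*(⅑) = -¼ + ⅓ = 1/12 ≈ 0.083333)
U(t) = 1/12 + t + √7 (U(t) = (t + √(6 + 1)) + 1/12 = (t + √7) + 1/12 = 1/12 + t + √7)
U(x(-2))*(-30) = (1/12 - 2 + √7)*(-30) = (-23/12 + √7)*(-30) = 115/2 - 30*√7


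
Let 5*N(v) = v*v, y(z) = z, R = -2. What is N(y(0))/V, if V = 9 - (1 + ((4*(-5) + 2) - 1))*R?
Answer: 0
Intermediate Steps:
N(v) = v**2/5 (N(v) = (v*v)/5 = v**2/5)
V = -27 (V = 9 - (1 + ((4*(-5) + 2) - 1))*(-2) = 9 - (1 + ((-20 + 2) - 1))*(-2) = 9 - (1 + (-18 - 1))*(-2) = 9 - (1 - 19)*(-2) = 9 - (-18)*(-2) = 9 - 1*36 = 9 - 36 = -27)
N(y(0))/V = ((1/5)*0**2)/(-27) = ((1/5)*0)*(-1/27) = 0*(-1/27) = 0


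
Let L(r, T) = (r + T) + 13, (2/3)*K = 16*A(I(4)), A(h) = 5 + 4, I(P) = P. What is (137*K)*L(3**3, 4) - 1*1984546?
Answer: -682498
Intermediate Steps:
A(h) = 9
K = 216 (K = 3*(16*9)/2 = (3/2)*144 = 216)
L(r, T) = 13 + T + r (L(r, T) = (T + r) + 13 = 13 + T + r)
(137*K)*L(3**3, 4) - 1*1984546 = (137*216)*(13 + 4 + 3**3) - 1*1984546 = 29592*(13 + 4 + 27) - 1984546 = 29592*44 - 1984546 = 1302048 - 1984546 = -682498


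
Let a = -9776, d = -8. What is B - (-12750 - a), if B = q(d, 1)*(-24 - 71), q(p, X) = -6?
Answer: 3544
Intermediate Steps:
B = 570 (B = -6*(-24 - 71) = -6*(-95) = 570)
B - (-12750 - a) = 570 - (-12750 - 1*(-9776)) = 570 - (-12750 + 9776) = 570 - 1*(-2974) = 570 + 2974 = 3544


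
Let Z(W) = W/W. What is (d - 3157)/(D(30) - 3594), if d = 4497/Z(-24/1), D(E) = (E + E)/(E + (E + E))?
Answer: -201/539 ≈ -0.37291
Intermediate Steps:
Z(W) = 1
D(E) = 2/3 (D(E) = (2*E)/(E + 2*E) = (2*E)/((3*E)) = (2*E)*(1/(3*E)) = 2/3)
d = 4497 (d = 4497/1 = 4497*1 = 4497)
(d - 3157)/(D(30) - 3594) = (4497 - 3157)/(2/3 - 3594) = 1340/(-10780/3) = 1340*(-3/10780) = -201/539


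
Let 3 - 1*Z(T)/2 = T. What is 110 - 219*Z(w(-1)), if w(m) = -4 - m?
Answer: -2518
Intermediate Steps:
Z(T) = 6 - 2*T
110 - 219*Z(w(-1)) = 110 - 219*(6 - 2*(-4 - 1*(-1))) = 110 - 219*(6 - 2*(-4 + 1)) = 110 - 219*(6 - 2*(-3)) = 110 - 219*(6 + 6) = 110 - 219*12 = 110 - 2628 = -2518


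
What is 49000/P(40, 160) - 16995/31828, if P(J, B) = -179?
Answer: -1562614105/5697212 ≈ -274.28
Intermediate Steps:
49000/P(40, 160) - 16995/31828 = 49000/(-179) - 16995/31828 = 49000*(-1/179) - 16995*1/31828 = -49000/179 - 16995/31828 = -1562614105/5697212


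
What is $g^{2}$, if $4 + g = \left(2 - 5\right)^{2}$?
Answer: $25$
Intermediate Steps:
$g = 5$ ($g = -4 + \left(2 - 5\right)^{2} = -4 + \left(-3\right)^{2} = -4 + 9 = 5$)
$g^{2} = 5^{2} = 25$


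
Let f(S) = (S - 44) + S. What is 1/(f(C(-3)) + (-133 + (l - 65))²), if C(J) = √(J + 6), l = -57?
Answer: 64981/4222530349 - 2*√3/4222530349 ≈ 1.5388e-5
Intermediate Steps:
C(J) = √(6 + J)
f(S) = -44 + 2*S (f(S) = (-44 + S) + S = -44 + 2*S)
1/(f(C(-3)) + (-133 + (l - 65))²) = 1/((-44 + 2*√(6 - 3)) + (-133 + (-57 - 65))²) = 1/((-44 + 2*√3) + (-133 - 122)²) = 1/((-44 + 2*√3) + (-255)²) = 1/((-44 + 2*√3) + 65025) = 1/(64981 + 2*√3)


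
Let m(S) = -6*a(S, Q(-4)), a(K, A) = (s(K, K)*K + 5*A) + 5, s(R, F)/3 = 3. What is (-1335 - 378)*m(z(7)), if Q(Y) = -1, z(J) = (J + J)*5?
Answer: 6475140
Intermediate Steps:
z(J) = 10*J (z(J) = (2*J)*5 = 10*J)
s(R, F) = 9 (s(R, F) = 3*3 = 9)
a(K, A) = 5 + 5*A + 9*K (a(K, A) = (9*K + 5*A) + 5 = (5*A + 9*K) + 5 = 5 + 5*A + 9*K)
m(S) = -54*S (m(S) = -6*(5 + 5*(-1) + 9*S) = -6*(5 - 5 + 9*S) = -54*S)
(-1335 - 378)*m(z(7)) = (-1335 - 378)*(-540*7) = -(-92502)*70 = -1713*(-3780) = 6475140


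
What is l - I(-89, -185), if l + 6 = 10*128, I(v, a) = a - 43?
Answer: 1502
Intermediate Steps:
I(v, a) = -43 + a
l = 1274 (l = -6 + 10*128 = -6 + 1280 = 1274)
l - I(-89, -185) = 1274 - (-43 - 185) = 1274 - 1*(-228) = 1274 + 228 = 1502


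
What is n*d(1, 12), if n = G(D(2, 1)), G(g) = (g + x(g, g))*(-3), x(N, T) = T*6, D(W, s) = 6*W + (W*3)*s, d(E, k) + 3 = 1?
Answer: 756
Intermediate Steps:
d(E, k) = -2 (d(E, k) = -3 + 1 = -2)
D(W, s) = 6*W + 3*W*s (D(W, s) = 6*W + (3*W)*s = 6*W + 3*W*s)
x(N, T) = 6*T
G(g) = -21*g (G(g) = (g + 6*g)*(-3) = (7*g)*(-3) = -21*g)
n = -378 (n = -63*2*(2 + 1) = -63*2*3 = -21*18 = -378)
n*d(1, 12) = -378*(-2) = 756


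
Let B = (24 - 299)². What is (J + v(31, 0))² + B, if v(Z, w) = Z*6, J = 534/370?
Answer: 3790759954/34225 ≈ 1.1076e+5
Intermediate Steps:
J = 267/185 (J = 534*(1/370) = 267/185 ≈ 1.4432)
B = 75625 (B = (-275)² = 75625)
v(Z, w) = 6*Z
(J + v(31, 0))² + B = (267/185 + 6*31)² + 75625 = (267/185 + 186)² + 75625 = (34677/185)² + 75625 = 1202494329/34225 + 75625 = 3790759954/34225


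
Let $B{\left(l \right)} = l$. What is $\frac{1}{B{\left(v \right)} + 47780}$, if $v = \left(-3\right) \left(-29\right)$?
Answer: $\frac{1}{47867} \approx 2.0891 \cdot 10^{-5}$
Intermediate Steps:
$v = 87$
$\frac{1}{B{\left(v \right)} + 47780} = \frac{1}{87 + 47780} = \frac{1}{47867}$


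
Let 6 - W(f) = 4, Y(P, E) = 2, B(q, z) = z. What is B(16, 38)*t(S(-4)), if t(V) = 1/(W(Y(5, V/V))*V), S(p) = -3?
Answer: -19/3 ≈ -6.3333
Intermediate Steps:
W(f) = 2 (W(f) = 6 - 1*4 = 6 - 4 = 2)
t(V) = 1/(2*V)
B(16, 38)*t(S(-4)) = 38*((½)/(-3)) = 38*((½)*(-⅓)) = 38*(-⅙) = -19/3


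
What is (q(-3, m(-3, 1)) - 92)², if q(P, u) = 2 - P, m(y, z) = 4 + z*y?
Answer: 7569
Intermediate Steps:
m(y, z) = 4 + y*z
(q(-3, m(-3, 1)) - 92)² = ((2 - 1*(-3)) - 92)² = ((2 + 3) - 92)² = (5 - 92)² = (-87)² = 7569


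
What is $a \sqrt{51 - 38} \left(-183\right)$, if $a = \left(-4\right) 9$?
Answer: $6588 \sqrt{13} \approx 23753.0$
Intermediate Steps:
$a = -36$
$a \sqrt{51 - 38} \left(-183\right) = - 36 \sqrt{51 - 38} \left(-183\right) = - 36 \sqrt{13} \left(-183\right) = 6588 \sqrt{13}$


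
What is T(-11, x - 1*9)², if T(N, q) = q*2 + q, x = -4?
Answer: 1521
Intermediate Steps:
T(N, q) = 3*q (T(N, q) = 2*q + q = 3*q)
T(-11, x - 1*9)² = (3*(-4 - 1*9))² = (3*(-4 - 9))² = (3*(-13))² = (-39)² = 1521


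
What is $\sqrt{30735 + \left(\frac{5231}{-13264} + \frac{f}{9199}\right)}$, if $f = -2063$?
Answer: $\frac{\sqrt{28597940437039288589}}{30503884} \approx 175.31$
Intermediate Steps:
$\sqrt{30735 + \left(\frac{5231}{-13264} + \frac{f}{9199}\right)} = \sqrt{30735 + \left(\frac{5231}{-13264} - \frac{2063}{9199}\right)} = \sqrt{30735 + \left(5231 \left(- \frac{1}{13264}\right) - \frac{2063}{9199}\right)} = \sqrt{30735 - \frac{75483601}{122015536}} = \sqrt{\frac{3750072015359}{122015536}} = \frac{\sqrt{28597940437039288589}}{30503884}$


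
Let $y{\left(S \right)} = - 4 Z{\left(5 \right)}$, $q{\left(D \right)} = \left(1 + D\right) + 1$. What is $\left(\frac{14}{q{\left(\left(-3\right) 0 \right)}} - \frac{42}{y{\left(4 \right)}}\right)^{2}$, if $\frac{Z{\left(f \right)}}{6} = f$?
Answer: $\frac{21609}{400} \approx 54.023$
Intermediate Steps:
$Z{\left(f \right)} = 6 f$
$q{\left(D \right)} = 2 + D$
$y{\left(S \right)} = -120$ ($y{\left(S \right)} = - 4 \cdot 6 \cdot 5 = \left(-4\right) 30 = -120$)
$\left(\frac{14}{q{\left(\left(-3\right) 0 \right)}} - \frac{42}{y{\left(4 \right)}}\right)^{2} = \left(\frac{14}{2 - 0} - \frac{42}{-120}\right)^{2} = \left(\frac{14}{2 + 0} - - \frac{7}{20}\right)^{2} = \left(\frac{14}{2} + \frac{7}{20}\right)^{2} = \left(14 \cdot \frac{1}{2} + \frac{7}{20}\right)^{2} = \left(7 + \frac{7}{20}\right)^{2} = \left(\frac{147}{20}\right)^{2} = \frac{21609}{400}$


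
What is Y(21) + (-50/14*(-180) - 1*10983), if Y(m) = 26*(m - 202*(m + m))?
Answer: -1612647/7 ≈ -2.3038e+5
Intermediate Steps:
Y(m) = -10478*m (Y(m) = 26*(m - 404*m) = 26*(-403*m) = -10478*m)
Y(21) + (-50/14*(-180) - 1*10983) = -10478*21 + (-50/14*(-180) - 1*10983) = -220038 + (-50*1/14*(-180) - 10983) = -220038 + (-25/7*(-180) - 10983) = -220038 + (4500/7 - 10983) = -220038 - 72381/7 = -1612647/7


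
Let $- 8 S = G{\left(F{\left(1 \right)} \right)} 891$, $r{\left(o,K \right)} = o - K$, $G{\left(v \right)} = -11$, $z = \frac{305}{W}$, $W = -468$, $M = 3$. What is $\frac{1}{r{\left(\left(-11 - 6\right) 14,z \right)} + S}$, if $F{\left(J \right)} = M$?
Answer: $\frac{936}{924559} \approx 0.0010124$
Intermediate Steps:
$F{\left(J \right)} = 3$
$z = - \frac{305}{468}$ ($z = \frac{305}{-468} = 305 \left(- \frac{1}{468}\right) = - \frac{305}{468} \approx -0.65171$)
$S = \frac{9801}{8}$ ($S = - \frac{\left(-11\right) 891}{8} = \left(- \frac{1}{8}\right) \left(-9801\right) = \frac{9801}{8} \approx 1225.1$)
$\frac{1}{r{\left(\left(-11 - 6\right) 14,z \right)} + S} = \frac{1}{\left(\left(-11 - 6\right) 14 - - \frac{305}{468}\right) + \frac{9801}{8}} = \frac{1}{\left(\left(-17\right) 14 + \frac{305}{468}\right) + \frac{9801}{8}} = \frac{1}{\left(-238 + \frac{305}{468}\right) + \frac{9801}{8}} = \frac{1}{- \frac{111079}{468} + \frac{9801}{8}} = \frac{1}{\frac{924559}{936}} = \frac{936}{924559}$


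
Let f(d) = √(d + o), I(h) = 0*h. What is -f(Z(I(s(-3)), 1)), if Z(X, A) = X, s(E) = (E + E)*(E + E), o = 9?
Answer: -3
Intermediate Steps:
s(E) = 4*E² (s(E) = (2*E)*(2*E) = 4*E²)
I(h) = 0
f(d) = √(9 + d) (f(d) = √(d + 9) = √(9 + d))
-f(Z(I(s(-3)), 1)) = -√(9 + 0) = -√9 = -1*3 = -3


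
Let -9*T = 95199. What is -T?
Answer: 31733/3 ≈ 10578.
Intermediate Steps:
T = -31733/3 (T = -1/9*95199 = -31733/3 ≈ -10578.)
-T = -1*(-31733/3) = 31733/3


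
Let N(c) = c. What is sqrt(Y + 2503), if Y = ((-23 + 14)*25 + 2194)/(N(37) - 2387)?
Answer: sqrt(552727614)/470 ≈ 50.022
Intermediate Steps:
Y = -1969/2350 (Y = ((-23 + 14)*25 + 2194)/(37 - 2387) = (-9*25 + 2194)/(-2350) = (-225 + 2194)*(-1/2350) = 1969*(-1/2350) = -1969/2350 ≈ -0.83787)
sqrt(Y + 2503) = sqrt(-1969/2350 + 2503) = sqrt(5880081/2350) = sqrt(552727614)/470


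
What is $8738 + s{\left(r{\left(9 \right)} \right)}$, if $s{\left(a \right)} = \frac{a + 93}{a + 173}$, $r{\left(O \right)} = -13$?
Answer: $\frac{17477}{2} \approx 8738.5$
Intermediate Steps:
$s{\left(a \right)} = \frac{93 + a}{173 + a}$
$8738 + s{\left(r{\left(9 \right)} \right)} = 8738 + \frac{93 - 13}{173 - 13} = 8738 + \frac{1}{160} \cdot 80 = 8738 + \frac{1}{2} = \frac{17477}{2}$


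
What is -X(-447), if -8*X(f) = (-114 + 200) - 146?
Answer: -15/2 ≈ -7.5000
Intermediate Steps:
X(f) = 15/2 (X(f) = -((-114 + 200) - 146)/8 = -(86 - 146)/8 = -1/8*(-60) = 15/2)
-X(-447) = -1*15/2 = -15/2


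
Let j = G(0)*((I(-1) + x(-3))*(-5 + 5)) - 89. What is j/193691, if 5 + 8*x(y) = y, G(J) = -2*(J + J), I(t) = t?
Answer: -89/193691 ≈ -0.00045949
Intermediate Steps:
G(J) = -4*J
x(y) = -5/8 + y/8
j = -89 (j = (-4*0)*((-1 + (-5/8 + (⅛)*(-3)))*(-5 + 5)) - 89 = 0*((-1 + (-5/8 - 3/8))*0) - 89 = 0*((-1 - 1)*0) - 89 = 0*(-2*0) - 89 = 0*0 - 89 = 0 - 89 = -89)
j/193691 = -89/193691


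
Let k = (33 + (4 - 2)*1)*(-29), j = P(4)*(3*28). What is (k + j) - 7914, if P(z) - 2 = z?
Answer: -8425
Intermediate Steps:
P(z) = 2 + z
j = 504 (j = (2 + 4)*(3*28) = 6*84 = 504)
k = -1015 (k = (33 + 2*1)*(-29) = (33 + 2)*(-29) = 35*(-29) = -1015)
(k + j) - 7914 = (-1015 + 504) - 7914 = -511 - 7914 = -8425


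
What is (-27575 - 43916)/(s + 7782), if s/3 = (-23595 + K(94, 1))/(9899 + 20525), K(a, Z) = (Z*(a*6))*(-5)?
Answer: -2175042184/236680323 ≈ -9.1898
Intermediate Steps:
K(a, Z) = -30*Z*a (K(a, Z) = (Z*(6*a))*(-5) = (6*Z*a)*(-5) = -30*Z*a)
s = -79245/30424 (s = 3*((-23595 - 30*1*94)/(9899 + 20525)) = 3*((-23595 - 2820)/30424) = 3*(-26415*1/30424) = 3*(-26415/30424) = -79245/30424 ≈ -2.6047)
(-27575 - 43916)/(s + 7782) = (-27575 - 43916)/(-79245/30424 + 7782) = -71491/236680323/30424 = -71491*30424/236680323 = -2175042184/236680323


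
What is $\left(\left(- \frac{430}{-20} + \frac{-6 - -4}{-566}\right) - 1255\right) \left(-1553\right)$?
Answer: $\frac{1084240927}{566} \approx 1.9156 \cdot 10^{6}$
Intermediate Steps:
$\left(\left(- \frac{430}{-20} + \frac{-6 - -4}{-566}\right) - 1255\right) \left(-1553\right) = \left(\left(\left(-430\right) \left(- \frac{1}{20}\right) + \left(-6 + 4\right) \left(- \frac{1}{566}\right)\right) - 1255\right) \left(-1553\right) = \left(\left(\frac{43}{2} - - \frac{1}{283}\right) - 1255\right) \left(-1553\right) = \left(\left(\frac{43}{2} + \frac{1}{283}\right) - 1255\right) \left(-1553\right) = \left(\frac{12171}{566} - 1255\right) \left(-1553\right) = \left(- \frac{698159}{566}\right) \left(-1553\right) = \frac{1084240927}{566}$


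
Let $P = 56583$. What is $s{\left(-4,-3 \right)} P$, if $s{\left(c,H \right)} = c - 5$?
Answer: $-509247$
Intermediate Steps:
$s{\left(c,H \right)} = -5 + c$
$s{\left(-4,-3 \right)} P = \left(-5 - 4\right) 56583 = \left(-9\right) 56583 = -509247$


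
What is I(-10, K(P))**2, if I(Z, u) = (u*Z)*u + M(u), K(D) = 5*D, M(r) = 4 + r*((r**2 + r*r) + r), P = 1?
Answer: 841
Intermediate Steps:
M(r) = 4 + r*(r + 2*r**2) (M(r) = 4 + r*((r**2 + r**2) + r) = 4 + r*(2*r**2 + r) = 4 + r*(r + 2*r**2))
I(Z, u) = 4 + u**2 + 2*u**3 + Z*u**2 (I(Z, u) = (u*Z)*u + (4 + u**2 + 2*u**3) = (Z*u)*u + (4 + u**2 + 2*u**3) = Z*u**2 + (4 + u**2 + 2*u**3) = 4 + u**2 + 2*u**3 + Z*u**2)
I(-10, K(P))**2 = (4 + (5*1)**2 + 2*(5*1)**3 - 10*(5*1)**2)**2 = (4 + 5**2 + 2*5**3 - 10*5**2)**2 = (4 + 25 + 2*125 - 10*25)**2 = (4 + 25 + 250 - 250)**2 = 29**2 = 841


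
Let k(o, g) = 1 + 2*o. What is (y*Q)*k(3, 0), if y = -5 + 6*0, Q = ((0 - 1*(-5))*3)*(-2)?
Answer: 1050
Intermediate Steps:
Q = -30 (Q = ((0 + 5)*3)*(-2) = (5*3)*(-2) = 15*(-2) = -30)
y = -5 (y = -5 + 0 = -5)
(y*Q)*k(3, 0) = (-5*(-30))*(1 + 2*3) = 150*(1 + 6) = 150*7 = 1050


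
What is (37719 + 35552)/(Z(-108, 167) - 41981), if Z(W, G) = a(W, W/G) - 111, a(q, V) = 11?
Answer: -73271/42081 ≈ -1.7412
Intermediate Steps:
Z(W, G) = -100 (Z(W, G) = 11 - 111 = -100)
(37719 + 35552)/(Z(-108, 167) - 41981) = (37719 + 35552)/(-100 - 41981) = 73271/(-42081) = 73271*(-1/42081) = -73271/42081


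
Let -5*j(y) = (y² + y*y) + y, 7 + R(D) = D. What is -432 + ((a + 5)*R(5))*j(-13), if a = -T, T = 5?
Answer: -432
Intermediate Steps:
R(D) = -7 + D
a = -5 (a = -1*5 = -5)
j(y) = -2*y²/5 - y/5 (j(y) = -((y² + y*y) + y)/5 = -((y² + y²) + y)/5 = -(2*y² + y)/5 = -(y + 2*y²)/5 = -2*y²/5 - y/5)
-432 + ((a + 5)*R(5))*j(-13) = -432 + ((-5 + 5)*(-7 + 5))*(-⅕*(-13)*(1 + 2*(-13))) = -432 + (0*(-2))*(-⅕*(-13)*(1 - 26)) = -432 + 0*(-⅕*(-13)*(-25)) = -432 + 0*(-65) = -432 + 0 = -432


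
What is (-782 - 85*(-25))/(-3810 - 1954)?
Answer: -1343/5764 ≈ -0.23300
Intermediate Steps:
(-782 - 85*(-25))/(-3810 - 1954) = (-782 + 2125)/(-5764) = 1343*(-1/5764) = -1343/5764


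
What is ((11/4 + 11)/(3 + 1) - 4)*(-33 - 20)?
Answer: 477/16 ≈ 29.813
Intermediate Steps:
((11/4 + 11)/(3 + 1) - 4)*(-33 - 20) = ((11*(1/4) + 11)/4 - 4)*(-53) = ((11/4 + 11)*(1/4) - 4)*(-53) = ((55/4)*(1/4) - 4)*(-53) = (55/16 - 4)*(-53) = -9/16*(-53) = 477/16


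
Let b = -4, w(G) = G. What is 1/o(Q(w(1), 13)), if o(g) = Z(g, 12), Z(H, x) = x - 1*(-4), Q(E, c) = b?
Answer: 1/16 ≈ 0.062500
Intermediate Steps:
Q(E, c) = -4
Z(H, x) = 4 + x (Z(H, x) = x + 4 = 4 + x)
o(g) = 16 (o(g) = 4 + 12 = 16)
1/o(Q(w(1), 13)) = 1/16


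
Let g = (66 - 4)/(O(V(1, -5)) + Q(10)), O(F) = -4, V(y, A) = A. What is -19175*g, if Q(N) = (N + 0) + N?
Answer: -594425/8 ≈ -74303.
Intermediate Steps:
Q(N) = 2*N (Q(N) = N + N = 2*N)
g = 31/8 (g = (66 - 4)/(-4 + 2*10) = 62/(-4 + 20) = 62/16 = 62*(1/16) = 31/8 ≈ 3.8750)
-19175*g = -19175*31/8 = -594425/8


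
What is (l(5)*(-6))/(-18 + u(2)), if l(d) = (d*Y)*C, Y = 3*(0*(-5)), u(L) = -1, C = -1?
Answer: 0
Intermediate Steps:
Y = 0 (Y = 3*0 = 0)
l(d) = 0 (l(d) = (d*0)*(-1) = 0*(-1) = 0)
(l(5)*(-6))/(-18 + u(2)) = (0*(-6))/(-18 - 1) = 0/(-19) = 0*(-1/19) = 0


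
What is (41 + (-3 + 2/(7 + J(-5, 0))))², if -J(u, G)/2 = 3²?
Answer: 173056/121 ≈ 1430.2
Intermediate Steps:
J(u, G) = -18 (J(u, G) = -2*3² = -2*9 = -18)
(41 + (-3 + 2/(7 + J(-5, 0))))² = (41 + (-3 + 2/(7 - 18)))² = (41 + (-3 + 2/(-11)))² = (41 + (-3 - 1/11*2))² = (41 + (-3 - 2/11))² = (41 - 35/11)² = (416/11)² = 173056/121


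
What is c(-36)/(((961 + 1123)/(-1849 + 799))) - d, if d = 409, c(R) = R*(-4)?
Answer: -250889/521 ≈ -481.55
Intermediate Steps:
c(R) = -4*R
c(-36)/(((961 + 1123)/(-1849 + 799))) - d = (-4*(-36))/(((961 + 1123)/(-1849 + 799))) - 1*409 = 144/((2084/(-1050))) - 409 = 144/((2084*(-1/1050))) - 409 = 144/(-1042/525) - 409 = 144*(-525/1042) - 409 = -37800/521 - 409 = -250889/521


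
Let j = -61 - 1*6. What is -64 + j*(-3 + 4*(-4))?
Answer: 1209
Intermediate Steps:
j = -67 (j = -61 - 6 = -67)
-64 + j*(-3 + 4*(-4)) = -64 - 67*(-3 + 4*(-4)) = -64 - 67*(-3 - 16) = -64 - 67*(-19) = -64 + 1273 = 1209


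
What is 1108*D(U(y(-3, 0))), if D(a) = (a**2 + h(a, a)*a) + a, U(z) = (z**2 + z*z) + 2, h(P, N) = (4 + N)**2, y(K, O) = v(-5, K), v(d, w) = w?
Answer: 13229520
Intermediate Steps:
y(K, O) = K
U(z) = 2 + 2*z**2 (U(z) = (z**2 + z**2) + 2 = 2*z**2 + 2 = 2 + 2*z**2)
D(a) = a + a**2 + a*(4 + a)**2 (D(a) = (a**2 + (4 + a)**2*a) + a = (a**2 + a*(4 + a)**2) + a = a + a**2 + a*(4 + a)**2)
1108*D(U(y(-3, 0))) = 1108*((2 + 2*(-3)**2)*(1 + (2 + 2*(-3)**2) + (4 + (2 + 2*(-3)**2))**2)) = 1108*((2 + 2*9)*(1 + (2 + 2*9) + (4 + (2 + 2*9))**2)) = 1108*((2 + 18)*(1 + (2 + 18) + (4 + (2 + 18))**2)) = 1108*(20*(1 + 20 + (4 + 20)**2)) = 1108*(20*(1 + 20 + 24**2)) = 1108*(20*(1 + 20 + 576)) = 1108*(20*597) = 1108*11940 = 13229520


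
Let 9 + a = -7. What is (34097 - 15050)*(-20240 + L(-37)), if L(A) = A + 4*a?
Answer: -387435027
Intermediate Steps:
a = -16 (a = -9 - 7 = -16)
L(A) = -64 + A (L(A) = A + 4*(-16) = A - 64 = -64 + A)
(34097 - 15050)*(-20240 + L(-37)) = (34097 - 15050)*(-20240 + (-64 - 37)) = 19047*(-20240 - 101) = 19047*(-20341) = -387435027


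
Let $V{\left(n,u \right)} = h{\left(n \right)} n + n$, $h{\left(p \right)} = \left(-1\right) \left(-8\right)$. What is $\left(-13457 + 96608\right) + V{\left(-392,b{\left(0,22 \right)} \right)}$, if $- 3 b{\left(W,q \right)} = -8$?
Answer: $79623$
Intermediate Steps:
$b{\left(W,q \right)} = \frac{8}{3}$ ($b{\left(W,q \right)} = \left(- \frac{1}{3}\right) \left(-8\right) = \frac{8}{3}$)
$h{\left(p \right)} = 8$
$V{\left(n,u \right)} = 9 n$ ($V{\left(n,u \right)} = 8 n + n = 9 n$)
$\left(-13457 + 96608\right) + V{\left(-392,b{\left(0,22 \right)} \right)} = \left(-13457 + 96608\right) + 9 \left(-392\right) = 83151 - 3528 = 79623$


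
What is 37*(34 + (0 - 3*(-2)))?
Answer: 1480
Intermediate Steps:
37*(34 + (0 - 3*(-2))) = 37*(34 + (0 + 6)) = 37*(34 + 6) = 37*40 = 1480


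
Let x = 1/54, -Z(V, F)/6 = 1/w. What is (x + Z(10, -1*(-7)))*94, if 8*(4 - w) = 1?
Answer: -120367/837 ≈ -143.81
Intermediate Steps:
w = 31/8 (w = 4 - ⅛*1 = 4 - ⅛ = 31/8 ≈ 3.8750)
Z(V, F) = -48/31 (Z(V, F) = -6/31/8 = -6*8/31 = -48/31)
x = 1/54 ≈ 0.018519
(x + Z(10, -1*(-7)))*94 = (1/54 - 48/31)*94 = -2561/1674*94 = -120367/837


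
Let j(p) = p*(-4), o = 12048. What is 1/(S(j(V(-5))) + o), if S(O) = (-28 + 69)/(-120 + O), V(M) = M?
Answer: 100/1204759 ≈ 8.3004e-5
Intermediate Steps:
j(p) = -4*p
S(O) = 41/(-120 + O)
1/(S(j(V(-5))) + o) = 1/(41/(-120 - 4*(-5)) + 12048) = 1/(41/(-120 + 20) + 12048) = 1/(41/(-100) + 12048) = 1/(41*(-1/100) + 12048) = 1/(-41/100 + 12048) = 1/(1204759/100) = 100/1204759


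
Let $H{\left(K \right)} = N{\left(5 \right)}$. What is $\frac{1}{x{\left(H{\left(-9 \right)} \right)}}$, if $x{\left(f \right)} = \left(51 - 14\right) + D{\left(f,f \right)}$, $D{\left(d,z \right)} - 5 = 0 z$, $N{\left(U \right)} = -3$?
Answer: $\frac{1}{42} \approx 0.02381$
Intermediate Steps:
$H{\left(K \right)} = -3$
$D{\left(d,z \right)} = 5$ ($D{\left(d,z \right)} = 5 + 0 z = 5 + 0 = 5$)
$x{\left(f \right)} = 42$ ($x{\left(f \right)} = \left(51 - 14\right) + 5 = 37 + 5 = 42$)
$\frac{1}{x{\left(H{\left(-9 \right)} \right)}} = \frac{1}{42}$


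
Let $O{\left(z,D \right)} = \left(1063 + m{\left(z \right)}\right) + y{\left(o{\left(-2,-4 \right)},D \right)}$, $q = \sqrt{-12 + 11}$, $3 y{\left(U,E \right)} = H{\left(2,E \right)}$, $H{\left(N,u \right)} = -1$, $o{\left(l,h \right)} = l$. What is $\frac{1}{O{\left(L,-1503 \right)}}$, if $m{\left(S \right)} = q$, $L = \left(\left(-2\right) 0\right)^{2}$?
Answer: $\frac{9564}{10163353} - \frac{9 i}{10163353} \approx 0.00094103 - 8.8553 \cdot 10^{-7} i$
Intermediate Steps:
$L = 0$ ($L = 0^{2} = 0$)
$y{\left(U,E \right)} = - \frac{1}{3}$ ($y{\left(U,E \right)} = \frac{1}{3} \left(-1\right) = - \frac{1}{3}$)
$q = i$ ($q = \sqrt{-1} = i \approx 1.0 i$)
$m{\left(S \right)} = i$
$O{\left(z,D \right)} = \frac{3188}{3} + i$ ($O{\left(z,D \right)} = \left(1063 + i\right) - \frac{1}{3} = \frac{3188}{3} + i$)
$\frac{1}{O{\left(L,-1503 \right)}} = \frac{1}{\frac{3188}{3} + i} = \frac{9 \left(\frac{3188}{3} - i\right)}{10163353}$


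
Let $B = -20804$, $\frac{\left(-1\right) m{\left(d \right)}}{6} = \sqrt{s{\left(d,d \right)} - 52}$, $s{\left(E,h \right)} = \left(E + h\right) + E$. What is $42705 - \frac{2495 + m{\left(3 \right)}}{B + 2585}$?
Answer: $\frac{778044890}{18219} - \frac{2 i \sqrt{43}}{6073} \approx 42705.0 - 0.0021595 i$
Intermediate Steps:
$s{\left(E,h \right)} = h + 2 E$
$m{\left(d \right)} = - 6 \sqrt{-52 + 3 d}$ ($m{\left(d \right)} = - 6 \sqrt{\left(d + 2 d\right) - 52} = - 6 \sqrt{3 d - 52} = - 6 \sqrt{-52 + 3 d}$)
$42705 - \frac{2495 + m{\left(3 \right)}}{B + 2585} = 42705 - \frac{2495 - 6 \sqrt{-52 + 3 \cdot 3}}{-20804 + 2585} = 42705 - \frac{2495 - 6 \sqrt{-52 + 9}}{-18219} = 42705 - \left(2495 - 6 \sqrt{-43}\right) \left(- \frac{1}{18219}\right) = 42705 - \left(2495 - 6 i \sqrt{43}\right) \left(- \frac{1}{18219}\right) = 42705 - \left(- \frac{2495}{18219} + \frac{2 i \sqrt{43}}{6073}\right) = 42705 + \left(\frac{2495}{18219} - \frac{2 i \sqrt{43}}{6073}\right) = \frac{778044890}{18219} - \frac{2 i \sqrt{43}}{6073}$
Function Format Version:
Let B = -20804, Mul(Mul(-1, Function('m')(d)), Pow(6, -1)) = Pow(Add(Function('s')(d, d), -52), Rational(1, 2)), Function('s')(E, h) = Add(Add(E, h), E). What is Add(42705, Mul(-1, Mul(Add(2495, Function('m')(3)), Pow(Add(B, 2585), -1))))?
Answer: Add(Rational(778044890, 18219), Mul(Rational(-2, 6073), I, Pow(43, Rational(1, 2)))) ≈ Add(42705., Mul(-0.0021595, I))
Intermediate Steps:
Function('s')(E, h) = Add(h, Mul(2, E))
Function('m')(d) = Mul(-6, Pow(Add(-52, Mul(3, d)), Rational(1, 2))) (Function('m')(d) = Mul(-6, Pow(Add(Add(d, Mul(2, d)), -52), Rational(1, 2))) = Mul(-6, Pow(Add(Mul(3, d), -52), Rational(1, 2))) = Mul(-6, Pow(Add(-52, Mul(3, d)), Rational(1, 2))))
Add(42705, Mul(-1, Mul(Add(2495, Function('m')(3)), Pow(Add(B, 2585), -1)))) = Add(42705, Mul(-1, Mul(Add(2495, Mul(-6, Pow(Add(-52, Mul(3, 3)), Rational(1, 2)))), Pow(Add(-20804, 2585), -1)))) = Add(42705, Mul(-1, Mul(Add(2495, Mul(-6, Pow(Add(-52, 9), Rational(1, 2)))), Pow(-18219, -1)))) = Add(42705, Mul(-1, Mul(Add(2495, Mul(-6, Pow(-43, Rational(1, 2)))), Rational(-1, 18219)))) = Add(42705, Mul(-1, Mul(Add(2495, Mul(-6, Mul(I, Pow(43, Rational(1, 2))))), Rational(-1, 18219)))) = Add(42705, Mul(-1, Mul(Add(2495, Mul(-6, I, Pow(43, Rational(1, 2)))), Rational(-1, 18219)))) = Add(42705, Mul(-1, Add(Rational(-2495, 18219), Mul(Rational(2, 6073), I, Pow(43, Rational(1, 2)))))) = Add(42705, Add(Rational(2495, 18219), Mul(Rational(-2, 6073), I, Pow(43, Rational(1, 2))))) = Add(Rational(778044890, 18219), Mul(Rational(-2, 6073), I, Pow(43, Rational(1, 2))))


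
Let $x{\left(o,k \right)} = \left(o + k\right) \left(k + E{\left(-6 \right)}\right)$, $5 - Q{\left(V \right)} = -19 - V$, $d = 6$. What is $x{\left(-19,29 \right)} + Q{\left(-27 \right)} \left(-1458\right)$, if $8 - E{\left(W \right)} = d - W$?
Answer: $4624$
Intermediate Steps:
$Q{\left(V \right)} = 24 + V$ ($Q{\left(V \right)} = 5 - \left(-19 - V\right) = 5 + \left(19 + V\right) = 24 + V$)
$E{\left(W \right)} = 2 + W$ ($E{\left(W \right)} = 8 - \left(6 - W\right) = 8 + \left(-6 + W\right) = 2 + W$)
$x{\left(o,k \right)} = \left(-4 + k\right) \left(k + o\right)$ ($x{\left(o,k \right)} = \left(o + k\right) \left(k + \left(2 - 6\right)\right) = \left(k + o\right) \left(k - 4\right) = \left(k + o\right) \left(-4 + k\right) = \left(-4 + k\right) \left(k + o\right)$)
$x{\left(-19,29 \right)} + Q{\left(-27 \right)} \left(-1458\right) = \left(29^{2} - 116 - -76 + 29 \left(-19\right)\right) + \left(24 - 27\right) \left(-1458\right) = \left(841 - 116 + 76 - 551\right) - -4374 = 250 + 4374 = 4624$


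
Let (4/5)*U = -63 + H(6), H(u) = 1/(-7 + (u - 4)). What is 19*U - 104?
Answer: -1605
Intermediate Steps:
H(u) = 1/(-11 + u) (H(u) = 1/(-7 + (-4 + u)) = 1/(-11 + u))
U = -79 (U = 5*(-63 + 1/(-11 + 6))/4 = 5*(-63 + 1/(-5))/4 = 5*(-63 - 1/5)/4 = (5/4)*(-316/5) = -79)
19*U - 104 = 19*(-79) - 104 = -1501 - 104 = -1605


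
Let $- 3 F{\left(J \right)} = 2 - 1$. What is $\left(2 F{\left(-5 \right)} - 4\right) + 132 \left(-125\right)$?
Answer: $- \frac{49514}{3} \approx -16505.0$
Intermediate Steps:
$F{\left(J \right)} = - \frac{1}{3}$ ($F{\left(J \right)} = - \frac{2 - 1}{3} = \left(- \frac{1}{3}\right) 1 = - \frac{1}{3}$)
$\left(2 F{\left(-5 \right)} - 4\right) + 132 \left(-125\right) = \left(2 \left(- \frac{1}{3}\right) - 4\right) + 132 \left(-125\right) = \left(- \frac{2}{3} - 4\right) - 16500 = - \frac{14}{3} - 16500 = - \frac{49514}{3}$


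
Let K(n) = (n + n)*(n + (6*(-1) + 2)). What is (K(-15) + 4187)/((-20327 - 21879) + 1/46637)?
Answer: -221852209/1968361221 ≈ -0.11271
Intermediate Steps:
K(n) = 2*n*(-4 + n) (K(n) = (2*n)*(n + (-6 + 2)) = (2*n)*(n - 4) = (2*n)*(-4 + n) = 2*n*(-4 + n))
(K(-15) + 4187)/((-20327 - 21879) + 1/46637) = (2*(-15)*(-4 - 15) + 4187)/((-20327 - 21879) + 1/46637) = (2*(-15)*(-19) + 4187)/(-42206 + 1/46637) = (570 + 4187)/(-1968361221/46637) = 4757*(-46637/1968361221) = -221852209/1968361221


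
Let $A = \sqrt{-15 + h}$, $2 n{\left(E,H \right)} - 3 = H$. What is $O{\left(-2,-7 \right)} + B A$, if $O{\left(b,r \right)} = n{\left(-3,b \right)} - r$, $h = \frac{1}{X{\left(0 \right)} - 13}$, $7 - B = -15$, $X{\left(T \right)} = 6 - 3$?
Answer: $\frac{15}{2} + \frac{11 i \sqrt{1510}}{5} \approx 7.5 + 85.489 i$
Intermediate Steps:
$X{\left(T \right)} = 3$ ($X{\left(T \right)} = 6 - 3 = 3$)
$n{\left(E,H \right)} = \frac{3}{2} + \frac{H}{2}$
$B = 22$ ($B = 7 - -15 = 7 + 15 = 22$)
$h = - \frac{1}{10}$ ($h = \frac{1}{3 - 13} = \frac{1}{-10} = - \frac{1}{10} \approx -0.1$)
$A = \frac{i \sqrt{1510}}{10}$ ($A = \sqrt{-15 - \frac{1}{10}} = \sqrt{- \frac{151}{10}} = \frac{i \sqrt{1510}}{10} \approx 3.8859 i$)
$O{\left(b,r \right)} = \frac{3}{2} + \frac{b}{2} - r$ ($O{\left(b,r \right)} = \left(\frac{3}{2} + \frac{b}{2}\right) - r = \frac{3}{2} + \frac{b}{2} - r$)
$O{\left(-2,-7 \right)} + B A = \left(\frac{3}{2} + \frac{1}{2} \left(-2\right) - -7\right) + 22 \frac{i \sqrt{1510}}{10} = \left(\frac{3}{2} - 1 + 7\right) + \frac{11 i \sqrt{1510}}{5} = \frac{15}{2} + \frac{11 i \sqrt{1510}}{5}$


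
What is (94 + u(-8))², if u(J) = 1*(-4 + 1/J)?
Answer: 516961/64 ≈ 8077.5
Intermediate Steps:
u(J) = -4 + 1/J
(94 + u(-8))² = (94 + (-4 + 1/(-8)))² = (94 + (-4 - ⅛))² = (94 - 33/8)² = (719/8)² = 516961/64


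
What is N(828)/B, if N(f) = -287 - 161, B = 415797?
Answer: -448/415797 ≈ -0.0010774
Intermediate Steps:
N(f) = -448
N(828)/B = -448/415797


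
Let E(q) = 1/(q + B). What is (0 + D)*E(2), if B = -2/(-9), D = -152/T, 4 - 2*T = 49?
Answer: 76/25 ≈ 3.0400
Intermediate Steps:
T = -45/2 (T = 2 - ½*49 = 2 - 49/2 = -45/2 ≈ -22.500)
D = 304/45 (D = -152/(-45/2) = -152*(-2/45) = 304/45 ≈ 6.7556)
B = 2/9 (B = -2*(-⅑) = 2/9 ≈ 0.22222)
E(q) = 1/(2/9 + q) (E(q) = 1/(q + 2/9) = 1/(2/9 + q))
(0 + D)*E(2) = (0 + 304/45)*(9/(2 + 9*2)) = 304*(9/(2 + 18))/45 = 304*(9/20)/45 = 304*(9*(1/20))/45 = (304/45)*(9/20) = 76/25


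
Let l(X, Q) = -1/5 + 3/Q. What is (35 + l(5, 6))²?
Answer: 124609/100 ≈ 1246.1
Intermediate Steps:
l(X, Q) = -⅕ + 3/Q (l(X, Q) = -1*⅕ + 3/Q = -⅕ + 3/Q)
(35 + l(5, 6))² = (35 + (⅕)*(15 - 1*6)/6)² = (35 + (⅕)*(⅙)*(15 - 6))² = (35 + (⅕)*(⅙)*9)² = (35 + 3/10)² = (353/10)² = 124609/100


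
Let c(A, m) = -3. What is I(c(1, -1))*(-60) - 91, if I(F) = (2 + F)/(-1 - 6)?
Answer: -697/7 ≈ -99.571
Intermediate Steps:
I(F) = -2/7 - F/7 (I(F) = (2 + F)/(-7) = (2 + F)*(-1/7) = -2/7 - F/7)
I(c(1, -1))*(-60) - 91 = (-2/7 - 1/7*(-3))*(-60) - 91 = (-2/7 + 3/7)*(-60) - 91 = (1/7)*(-60) - 91 = -60/7 - 91 = -697/7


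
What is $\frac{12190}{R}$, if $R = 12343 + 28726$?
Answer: $\frac{12190}{41069} \approx 0.29682$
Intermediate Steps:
$R = 41069$
$\frac{12190}{R} = \frac{12190}{41069}$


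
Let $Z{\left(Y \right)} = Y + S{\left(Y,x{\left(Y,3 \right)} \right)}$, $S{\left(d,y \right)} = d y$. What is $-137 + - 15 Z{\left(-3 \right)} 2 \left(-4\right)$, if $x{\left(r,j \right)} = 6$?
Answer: $-2657$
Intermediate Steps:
$Z{\left(Y \right)} = 7 Y$ ($Z{\left(Y \right)} = Y + Y 6 = Y + 6 Y = 7 Y$)
$-137 + - 15 Z{\left(-3 \right)} 2 \left(-4\right) = -137 + - 15 \cdot 7 \left(-3\right) 2 \left(-4\right) = -137 + - 15 \left(-21\right) \left(-8\right) = -137 + \left(-1\right) \left(-315\right) \left(-8\right) = -137 + 315 \left(-8\right) = -137 - 2520 = -2657$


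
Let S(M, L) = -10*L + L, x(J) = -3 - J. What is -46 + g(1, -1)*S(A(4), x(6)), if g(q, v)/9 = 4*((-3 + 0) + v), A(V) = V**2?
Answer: -11710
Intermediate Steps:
S(M, L) = -9*L
g(q, v) = -108 + 36*v (g(q, v) = 9*(4*((-3 + 0) + v)) = 9*(4*(-3 + v)) = 9*(-12 + 4*v) = -108 + 36*v)
-46 + g(1, -1)*S(A(4), x(6)) = -46 + (-108 + 36*(-1))*(-9*(-3 - 1*6)) = -46 + (-108 - 36)*(-9*(-3 - 6)) = -46 - (-1296)*(-9) = -46 - 144*81 = -46 - 11664 = -11710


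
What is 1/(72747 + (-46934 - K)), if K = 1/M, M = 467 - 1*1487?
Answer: 1020/26329261 ≈ 3.8740e-5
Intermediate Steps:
M = -1020 (M = 467 - 1487 = -1020)
K = -1/1020 (K = 1/(-1020) = -1/1020 ≈ -0.00098039)
1/(72747 + (-46934 - K)) = 1/(72747 + (-46934 - 1*(-1/1020))) = 1/(72747 + (-46934 + 1/1020)) = 1/(72747 - 47872679/1020) = 1/(26329261/1020) = 1020/26329261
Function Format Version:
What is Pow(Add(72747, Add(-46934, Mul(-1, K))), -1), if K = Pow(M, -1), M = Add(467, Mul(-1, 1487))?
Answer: Rational(1020, 26329261) ≈ 3.8740e-5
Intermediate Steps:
M = -1020 (M = Add(467, -1487) = -1020)
K = Rational(-1, 1020) (K = Pow(-1020, -1) = Rational(-1, 1020) ≈ -0.00098039)
Pow(Add(72747, Add(-46934, Mul(-1, K))), -1) = Pow(Add(72747, Add(-46934, Mul(-1, Rational(-1, 1020)))), -1) = Pow(Add(72747, Add(-46934, Rational(1, 1020))), -1) = Pow(Add(72747, Rational(-47872679, 1020)), -1) = Pow(Rational(26329261, 1020), -1) = Rational(1020, 26329261)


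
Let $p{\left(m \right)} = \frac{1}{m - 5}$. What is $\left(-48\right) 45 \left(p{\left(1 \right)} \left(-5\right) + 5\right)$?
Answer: $-13500$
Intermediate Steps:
$p{\left(m \right)} = \frac{1}{-5 + m}$
$\left(-48\right) 45 \left(p{\left(1 \right)} \left(-5\right) + 5\right) = \left(-48\right) 45 \left(\frac{1}{-5 + 1} \left(-5\right) + 5\right) = - 2160 \left(\frac{1}{-4} \left(-5\right) + 5\right) = - 2160 \left(\left(- \frac{1}{4}\right) \left(-5\right) + 5\right) = - 2160 \left(\frac{5}{4} + 5\right) = \left(-2160\right) \frac{25}{4} = -13500$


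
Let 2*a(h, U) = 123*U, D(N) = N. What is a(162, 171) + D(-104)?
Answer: 20825/2 ≈ 10413.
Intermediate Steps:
a(h, U) = 123*U/2 (a(h, U) = (123*U)/2 = 123*U/2)
a(162, 171) + D(-104) = (123/2)*171 - 104 = 21033/2 - 104 = 20825/2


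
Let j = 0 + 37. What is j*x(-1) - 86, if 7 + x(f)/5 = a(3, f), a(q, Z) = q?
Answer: -826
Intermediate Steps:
x(f) = -20 (x(f) = -35 + 5*3 = -35 + 15 = -20)
j = 37
j*x(-1) - 86 = 37*(-20) - 86 = -740 - 86 = -826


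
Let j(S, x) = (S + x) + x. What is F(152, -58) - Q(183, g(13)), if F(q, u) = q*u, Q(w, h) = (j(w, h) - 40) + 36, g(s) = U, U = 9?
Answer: -9013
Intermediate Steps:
j(S, x) = S + 2*x
g(s) = 9
Q(w, h) = -4 + w + 2*h (Q(w, h) = ((w + 2*h) - 40) + 36 = (-40 + w + 2*h) + 36 = -4 + w + 2*h)
F(152, -58) - Q(183, g(13)) = 152*(-58) - (-4 + 183 + 2*9) = -8816 - (-4 + 183 + 18) = -8816 - 1*197 = -8816 - 197 = -9013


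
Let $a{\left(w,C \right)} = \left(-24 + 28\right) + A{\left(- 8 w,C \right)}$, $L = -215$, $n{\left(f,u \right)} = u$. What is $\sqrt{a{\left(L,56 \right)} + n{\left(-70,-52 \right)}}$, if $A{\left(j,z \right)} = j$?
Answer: $2 \sqrt{418} \approx 40.89$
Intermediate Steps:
$a{\left(w,C \right)} = 4 - 8 w$ ($a{\left(w,C \right)} = \left(-24 + 28\right) - 8 w = 4 - 8 w$)
$\sqrt{a{\left(L,56 \right)} + n{\left(-70,-52 \right)}} = \sqrt{\left(4 - -1720\right) - 52} = \sqrt{\left(4 + 1720\right) - 52} = \sqrt{1724 - 52} = \sqrt{1672} = 2 \sqrt{418}$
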